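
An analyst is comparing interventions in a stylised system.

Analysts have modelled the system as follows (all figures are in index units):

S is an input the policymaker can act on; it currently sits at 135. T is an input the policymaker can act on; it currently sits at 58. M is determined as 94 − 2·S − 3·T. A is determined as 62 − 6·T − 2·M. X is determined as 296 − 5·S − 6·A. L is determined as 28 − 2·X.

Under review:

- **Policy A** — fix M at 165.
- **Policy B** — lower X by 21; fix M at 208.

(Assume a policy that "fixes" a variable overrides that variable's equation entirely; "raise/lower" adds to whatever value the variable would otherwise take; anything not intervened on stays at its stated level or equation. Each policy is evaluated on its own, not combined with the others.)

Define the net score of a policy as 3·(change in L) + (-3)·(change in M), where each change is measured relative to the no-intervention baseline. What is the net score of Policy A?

Baseline:
  S = 135
  T = 58
  M = 94 − 2·135 − 3·58 = -350
  A = 62 − 6·58 − 2·(-350) = 414
  X = 296 − 5·135 − 6·414 = -2863
  L = 28 − 2·(-2863) = 5754
Policy A (M := 165):
  S = 135
  T = 58
  M = 165
  A = 62 − 6·58 − 2·165 = -616
  X = 296 − 5·135 − 6·(-616) = 3317
  L = 28 − 2·3317 = -6606
ΔL = -6606 − 5754 = -12360; ΔM = 165 − (-350) = 515
Score = 3·(-12360) + (-3)·515 = -38625

-38625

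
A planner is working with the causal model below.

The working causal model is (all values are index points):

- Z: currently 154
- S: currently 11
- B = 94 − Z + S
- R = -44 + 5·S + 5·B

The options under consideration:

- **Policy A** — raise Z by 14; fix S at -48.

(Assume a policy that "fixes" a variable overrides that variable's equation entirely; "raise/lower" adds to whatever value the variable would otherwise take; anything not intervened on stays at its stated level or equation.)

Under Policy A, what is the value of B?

Policy A (Z + 14, S := -48):
  Z = 154 + 14 = 168
  S = -48
  B = 94 − 168 + (-48) = -122

-122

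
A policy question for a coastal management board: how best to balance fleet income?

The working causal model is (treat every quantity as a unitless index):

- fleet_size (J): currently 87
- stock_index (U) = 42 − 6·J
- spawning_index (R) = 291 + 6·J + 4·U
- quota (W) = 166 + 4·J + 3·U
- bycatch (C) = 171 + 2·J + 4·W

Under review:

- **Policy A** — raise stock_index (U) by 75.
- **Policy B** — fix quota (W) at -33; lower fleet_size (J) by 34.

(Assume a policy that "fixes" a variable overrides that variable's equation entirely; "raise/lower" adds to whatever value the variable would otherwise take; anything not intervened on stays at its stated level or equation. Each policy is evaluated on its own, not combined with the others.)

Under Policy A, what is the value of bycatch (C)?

-2459

Policy A (U + 75):
  J = 87
  U = 42 − 6·87 (+75 from intervention) = -405
  W = 166 + 4·87 + 3·(-405) = -701
  C = 171 + 2·87 + 4·(-701) = -2459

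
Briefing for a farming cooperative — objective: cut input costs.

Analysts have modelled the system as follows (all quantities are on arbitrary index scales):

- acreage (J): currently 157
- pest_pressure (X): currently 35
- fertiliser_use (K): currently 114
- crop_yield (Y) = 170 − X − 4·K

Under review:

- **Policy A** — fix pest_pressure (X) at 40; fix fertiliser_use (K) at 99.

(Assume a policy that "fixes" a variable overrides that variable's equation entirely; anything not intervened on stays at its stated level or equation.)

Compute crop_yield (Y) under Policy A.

Policy A (X := 40, K := 99):
  X = 40
  K = 99
  Y = 170 − 40 − 4·99 = -266

-266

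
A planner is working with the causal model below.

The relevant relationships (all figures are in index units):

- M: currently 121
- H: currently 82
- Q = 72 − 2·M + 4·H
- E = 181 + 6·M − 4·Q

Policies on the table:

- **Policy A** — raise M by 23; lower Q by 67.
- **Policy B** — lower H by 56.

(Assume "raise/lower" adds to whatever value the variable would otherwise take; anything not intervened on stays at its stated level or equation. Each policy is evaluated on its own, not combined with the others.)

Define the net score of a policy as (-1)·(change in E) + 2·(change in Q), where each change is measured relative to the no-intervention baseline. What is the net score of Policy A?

-816

Baseline:
  M = 121
  H = 82
  Q = 72 − 2·121 + 4·82 = 158
  E = 181 + 6·121 − 4·158 = 275
Policy A (M + 23, Q − 67):
  M = 121 + 23 = 144
  H = 82
  Q = 72 − 2·144 + 4·82 (−67 from intervention) = 45
  E = 181 + 6·144 − 4·45 = 865
ΔE = 865 − 275 = 590; ΔQ = 45 − 158 = -113
Score = (-1)·590 + 2·(-113) = -816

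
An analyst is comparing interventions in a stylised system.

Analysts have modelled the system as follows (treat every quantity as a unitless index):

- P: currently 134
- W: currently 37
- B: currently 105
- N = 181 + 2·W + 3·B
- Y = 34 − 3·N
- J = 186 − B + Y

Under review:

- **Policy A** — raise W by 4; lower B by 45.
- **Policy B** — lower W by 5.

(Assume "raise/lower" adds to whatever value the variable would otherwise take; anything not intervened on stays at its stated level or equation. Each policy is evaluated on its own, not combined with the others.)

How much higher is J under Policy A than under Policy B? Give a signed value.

Policy A (W + 4, B − 45):
  W = 37 + 4 = 41
  B = 105 − 45 = 60
  N = 181 + 2·41 + 3·60 = 443
  Y = 34 − 3·443 = -1295
  J = 186 − 60 + (-1295) = -1169
Policy B (W − 5):
  W = 37 − 5 = 32
  B = 105
  N = 181 + 2·32 + 3·105 = 560
  Y = 34 − 3·560 = -1646
  J = 186 − 105 + (-1646) = -1565
J: -1169 − (-1565) = 396

396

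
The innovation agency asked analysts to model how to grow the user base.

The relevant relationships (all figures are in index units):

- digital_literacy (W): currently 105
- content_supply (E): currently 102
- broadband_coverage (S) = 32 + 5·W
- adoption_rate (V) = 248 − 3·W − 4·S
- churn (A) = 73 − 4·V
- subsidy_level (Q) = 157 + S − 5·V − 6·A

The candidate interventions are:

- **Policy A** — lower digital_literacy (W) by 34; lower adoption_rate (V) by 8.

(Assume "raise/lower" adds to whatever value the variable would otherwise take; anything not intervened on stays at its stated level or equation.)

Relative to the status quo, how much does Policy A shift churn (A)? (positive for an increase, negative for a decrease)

Baseline:
  W = 105
  S = 32 + 5·105 = 557
  V = 248 − 3·105 − 4·557 = -2295
  A = 73 − 4·(-2295) = 9253
Policy A (W − 34, V − 8):
  W = 105 − 34 = 71
  S = 32 + 5·71 = 387
  V = 248 − 3·71 − 4·387 (−8 from intervention) = -1521
  A = 73 − 4·(-1521) = 6157
Change in A: 6157 − 9253 = -3096

-3096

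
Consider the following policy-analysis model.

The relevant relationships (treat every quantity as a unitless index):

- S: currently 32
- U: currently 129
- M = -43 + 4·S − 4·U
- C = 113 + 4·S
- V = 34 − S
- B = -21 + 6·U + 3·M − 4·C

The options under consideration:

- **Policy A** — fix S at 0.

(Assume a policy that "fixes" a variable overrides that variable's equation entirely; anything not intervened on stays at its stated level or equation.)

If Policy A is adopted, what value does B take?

Policy A (S := 0):
  S = 0
  U = 129
  M = -43 + 4·0 − 4·129 = -559
  C = 113 + 4·0 = 113
  B = -21 + 6·129 + 3·(-559) − 4·113 = -1376

-1376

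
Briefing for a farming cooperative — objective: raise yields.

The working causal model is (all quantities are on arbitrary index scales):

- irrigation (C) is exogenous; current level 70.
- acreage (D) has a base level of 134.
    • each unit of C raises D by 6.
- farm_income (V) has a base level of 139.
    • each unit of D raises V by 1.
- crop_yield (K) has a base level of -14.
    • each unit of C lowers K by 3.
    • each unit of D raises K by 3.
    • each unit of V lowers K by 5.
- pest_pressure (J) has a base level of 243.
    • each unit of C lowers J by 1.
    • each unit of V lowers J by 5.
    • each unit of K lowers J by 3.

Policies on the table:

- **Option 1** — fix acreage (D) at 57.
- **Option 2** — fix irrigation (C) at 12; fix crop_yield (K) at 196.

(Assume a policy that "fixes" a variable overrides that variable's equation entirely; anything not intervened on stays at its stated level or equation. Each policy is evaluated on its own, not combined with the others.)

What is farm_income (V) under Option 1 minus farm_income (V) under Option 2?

Option 1 (D := 57):
  C = 70
  D = 57
  V = 139 + 57 = 196
Option 2 (C := 12, K := 196):
  C = 12
  D = 134 + 6·12 = 206
  V = 139 + 206 = 345
V: 196 − 345 = -149

-149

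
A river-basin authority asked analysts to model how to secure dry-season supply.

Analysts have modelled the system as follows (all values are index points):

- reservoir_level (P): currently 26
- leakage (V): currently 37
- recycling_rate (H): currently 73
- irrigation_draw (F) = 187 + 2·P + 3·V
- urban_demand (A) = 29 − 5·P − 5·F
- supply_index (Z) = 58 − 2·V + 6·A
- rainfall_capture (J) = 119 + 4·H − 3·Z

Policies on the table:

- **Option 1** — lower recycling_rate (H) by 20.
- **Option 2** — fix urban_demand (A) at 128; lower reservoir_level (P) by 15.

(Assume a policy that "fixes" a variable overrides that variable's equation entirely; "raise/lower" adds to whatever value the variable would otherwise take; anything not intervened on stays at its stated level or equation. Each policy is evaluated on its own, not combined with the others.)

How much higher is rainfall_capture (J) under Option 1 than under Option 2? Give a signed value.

Option 1 (H − 20):
  P = 26
  V = 37
  H = 73 − 20 = 53
  F = 187 + 2·26 + 3·37 = 350
  A = 29 − 5·26 − 5·350 = -1851
  Z = 58 − 2·37 + 6·(-1851) = -11122
  J = 119 + 4·53 − 3·(-11122) = 33697
Option 2 (A := 128, P − 15):
  P = 26 − 15 = 11
  V = 37
  H = 73
  F = 187 + 2·11 + 3·37 = 320
  A = 128
  Z = 58 − 2·37 + 6·128 = 752
  J = 119 + 4·73 − 3·752 = -1845
J: 33697 − (-1845) = 35542

35542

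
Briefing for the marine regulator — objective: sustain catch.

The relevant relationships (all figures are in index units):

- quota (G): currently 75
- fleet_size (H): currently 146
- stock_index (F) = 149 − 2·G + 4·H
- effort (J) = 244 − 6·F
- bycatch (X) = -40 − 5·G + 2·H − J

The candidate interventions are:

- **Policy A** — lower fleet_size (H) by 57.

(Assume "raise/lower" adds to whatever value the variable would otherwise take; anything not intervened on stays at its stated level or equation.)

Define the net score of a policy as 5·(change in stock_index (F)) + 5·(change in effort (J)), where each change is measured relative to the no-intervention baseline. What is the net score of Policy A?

Baseline:
  G = 75
  H = 146
  F = 149 − 2·75 + 4·146 = 583
  J = 244 − 6·583 = -3254
Policy A (H − 57):
  G = 75
  H = 146 − 57 = 89
  F = 149 − 2·75 + 4·89 = 355
  J = 244 − 6·355 = -1886
ΔF = 355 − 583 = -228; ΔJ = -1886 − (-3254) = 1368
Score = 5·(-228) + 5·1368 = 5700

5700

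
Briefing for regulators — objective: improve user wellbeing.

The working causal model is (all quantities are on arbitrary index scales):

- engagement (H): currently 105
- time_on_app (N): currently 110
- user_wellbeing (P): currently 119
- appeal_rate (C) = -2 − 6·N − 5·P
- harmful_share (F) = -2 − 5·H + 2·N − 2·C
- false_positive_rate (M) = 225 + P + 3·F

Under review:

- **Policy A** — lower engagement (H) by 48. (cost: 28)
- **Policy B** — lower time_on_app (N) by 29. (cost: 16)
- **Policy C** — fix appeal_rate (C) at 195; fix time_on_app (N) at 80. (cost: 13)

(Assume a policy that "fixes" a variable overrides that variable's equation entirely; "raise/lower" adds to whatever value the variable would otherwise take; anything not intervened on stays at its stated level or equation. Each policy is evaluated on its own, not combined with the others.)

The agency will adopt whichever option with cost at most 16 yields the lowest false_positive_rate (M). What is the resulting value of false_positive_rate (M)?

Policy B (N − 29):
  H = 105
  N = 110 − 29 = 81
  P = 119
  C = -2 − 6·81 − 5·119 = -1083
  F = -2 − 5·105 + 2·81 − 2·(-1083) = 1801
  M = 225 + 119 + 3·1801 = 5747
Policy C (C := 195, N := 80):
  H = 105
  N = 80
  P = 119
  C = 195
  F = -2 − 5·105 + 2·80 − 2·195 = -757
  M = 225 + 119 + 3·(-757) = -1927
Comparing — Policy B: M=5747, Policy C: M=-1927. Lowest is -1927 (Policy C).

-1927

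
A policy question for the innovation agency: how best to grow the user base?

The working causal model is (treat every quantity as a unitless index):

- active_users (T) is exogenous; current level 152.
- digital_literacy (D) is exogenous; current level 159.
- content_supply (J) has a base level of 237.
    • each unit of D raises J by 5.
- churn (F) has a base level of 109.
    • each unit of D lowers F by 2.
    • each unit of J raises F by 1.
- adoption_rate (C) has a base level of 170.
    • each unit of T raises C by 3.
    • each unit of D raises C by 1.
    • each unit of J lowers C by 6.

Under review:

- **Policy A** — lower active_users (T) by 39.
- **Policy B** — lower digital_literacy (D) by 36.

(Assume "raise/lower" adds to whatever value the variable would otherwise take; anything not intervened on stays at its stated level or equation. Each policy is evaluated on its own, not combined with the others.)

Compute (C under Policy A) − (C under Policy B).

Policy A (T − 39):
  T = 152 − 39 = 113
  D = 159
  J = 237 + 5·159 = 1032
  C = 170 + 3·113 + 159 − 6·1032 = -5524
Policy B (D − 36):
  T = 152
  D = 159 − 36 = 123
  J = 237 + 5·123 = 852
  C = 170 + 3·152 + 123 − 6·852 = -4363
C: -5524 − (-4363) = -1161

-1161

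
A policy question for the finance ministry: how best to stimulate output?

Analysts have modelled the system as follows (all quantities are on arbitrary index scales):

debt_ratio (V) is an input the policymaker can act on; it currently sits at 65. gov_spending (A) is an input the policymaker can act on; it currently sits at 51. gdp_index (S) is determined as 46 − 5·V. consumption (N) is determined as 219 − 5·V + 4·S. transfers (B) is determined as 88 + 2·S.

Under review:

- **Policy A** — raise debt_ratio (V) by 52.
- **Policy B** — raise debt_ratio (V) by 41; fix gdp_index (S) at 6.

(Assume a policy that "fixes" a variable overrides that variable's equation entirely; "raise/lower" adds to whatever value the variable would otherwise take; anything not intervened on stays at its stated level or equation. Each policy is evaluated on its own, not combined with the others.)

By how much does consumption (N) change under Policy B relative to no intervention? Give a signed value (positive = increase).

Baseline:
  V = 65
  S = 46 − 5·65 = -279
  N = 219 − 5·65 + 4·(-279) = -1222
Policy B (V + 41, S := 6):
  V = 65 + 41 = 106
  S = 6
  N = 219 − 5·106 + 4·6 = -287
Change in N: -287 − (-1222) = 935

935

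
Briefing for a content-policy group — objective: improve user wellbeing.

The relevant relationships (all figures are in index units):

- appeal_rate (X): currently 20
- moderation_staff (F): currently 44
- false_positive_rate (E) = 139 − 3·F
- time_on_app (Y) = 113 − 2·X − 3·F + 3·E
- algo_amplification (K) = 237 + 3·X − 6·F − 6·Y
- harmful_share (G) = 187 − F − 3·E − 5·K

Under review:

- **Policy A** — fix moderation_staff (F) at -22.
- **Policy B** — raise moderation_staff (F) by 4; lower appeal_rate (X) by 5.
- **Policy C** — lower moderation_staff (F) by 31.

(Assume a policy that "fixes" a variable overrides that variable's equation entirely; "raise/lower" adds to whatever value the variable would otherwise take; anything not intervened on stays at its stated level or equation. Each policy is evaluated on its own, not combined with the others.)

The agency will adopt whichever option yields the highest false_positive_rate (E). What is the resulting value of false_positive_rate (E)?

Policy A (F := -22):
  F = -22
  E = 139 − 3·(-22) = 205
Policy B (F + 4, X − 5):
  F = 44 + 4 = 48
  E = 139 − 3·48 = -5
Policy C (F − 31):
  F = 44 − 31 = 13
  E = 139 − 3·13 = 100
Comparing — Policy A: E=205, Policy B: E=-5, Policy C: E=100. Highest is 205 (Policy A).

205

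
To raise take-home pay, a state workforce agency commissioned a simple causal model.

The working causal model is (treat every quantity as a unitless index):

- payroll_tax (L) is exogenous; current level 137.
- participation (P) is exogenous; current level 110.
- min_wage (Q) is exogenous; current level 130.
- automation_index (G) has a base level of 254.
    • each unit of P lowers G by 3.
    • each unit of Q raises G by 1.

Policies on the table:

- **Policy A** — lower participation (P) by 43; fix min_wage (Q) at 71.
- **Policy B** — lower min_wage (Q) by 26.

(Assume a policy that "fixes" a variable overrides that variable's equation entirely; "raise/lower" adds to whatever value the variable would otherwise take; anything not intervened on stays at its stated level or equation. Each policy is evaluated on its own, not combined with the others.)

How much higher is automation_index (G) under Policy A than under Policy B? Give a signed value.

Policy A (P − 43, Q := 71):
  P = 110 − 43 = 67
  Q = 71
  G = 254 − 3·67 + 71 = 124
Policy B (Q − 26):
  P = 110
  Q = 130 − 26 = 104
  G = 254 − 3·110 + 104 = 28
G: 124 − 28 = 96

96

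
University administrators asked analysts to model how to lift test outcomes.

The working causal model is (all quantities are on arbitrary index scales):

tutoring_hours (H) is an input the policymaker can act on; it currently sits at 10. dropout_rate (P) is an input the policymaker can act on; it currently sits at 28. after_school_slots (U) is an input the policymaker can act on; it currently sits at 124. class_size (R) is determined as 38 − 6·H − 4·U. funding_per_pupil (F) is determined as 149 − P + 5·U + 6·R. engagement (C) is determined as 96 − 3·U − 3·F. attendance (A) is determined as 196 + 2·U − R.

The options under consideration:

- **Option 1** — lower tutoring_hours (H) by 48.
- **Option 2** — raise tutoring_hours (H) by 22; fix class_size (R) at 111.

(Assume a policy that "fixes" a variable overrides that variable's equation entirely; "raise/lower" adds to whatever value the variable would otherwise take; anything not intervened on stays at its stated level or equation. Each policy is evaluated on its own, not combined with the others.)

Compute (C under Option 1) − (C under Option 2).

Option 1 (H − 48):
  H = 10 − 48 = -38
  P = 28
  U = 124
  R = 38 − 6·(-38) − 4·124 = -230
  F = 149 − 28 + 5·124 + 6·(-230) = -639
  C = 96 − 3·124 − 3·(-639) = 1641
Option 2 (H + 22, R := 111):
  H = 10 + 22 = 32
  P = 28
  U = 124
  R = 111
  F = 149 − 28 + 5·124 + 6·111 = 1407
  C = 96 − 3·124 − 3·1407 = -4497
C: 1641 − (-4497) = 6138

6138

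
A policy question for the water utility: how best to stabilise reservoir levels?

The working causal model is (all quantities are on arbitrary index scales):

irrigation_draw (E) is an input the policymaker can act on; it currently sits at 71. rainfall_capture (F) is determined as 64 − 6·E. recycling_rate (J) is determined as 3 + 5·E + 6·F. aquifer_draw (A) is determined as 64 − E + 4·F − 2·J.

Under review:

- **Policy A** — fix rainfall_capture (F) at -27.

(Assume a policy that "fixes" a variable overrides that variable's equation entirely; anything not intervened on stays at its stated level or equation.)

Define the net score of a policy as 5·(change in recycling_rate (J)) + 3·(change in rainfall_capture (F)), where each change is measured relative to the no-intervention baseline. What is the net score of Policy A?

Baseline:
  E = 71
  F = 64 − 6·71 = -362
  J = 3 + 5·71 + 6·(-362) = -1814
Policy A (F := -27):
  E = 71
  F = -27
  J = 3 + 5·71 + 6·(-27) = 196
ΔJ = 196 − (-1814) = 2010; ΔF = -27 − (-362) = 335
Score = 5·2010 + 3·335 = 11055

11055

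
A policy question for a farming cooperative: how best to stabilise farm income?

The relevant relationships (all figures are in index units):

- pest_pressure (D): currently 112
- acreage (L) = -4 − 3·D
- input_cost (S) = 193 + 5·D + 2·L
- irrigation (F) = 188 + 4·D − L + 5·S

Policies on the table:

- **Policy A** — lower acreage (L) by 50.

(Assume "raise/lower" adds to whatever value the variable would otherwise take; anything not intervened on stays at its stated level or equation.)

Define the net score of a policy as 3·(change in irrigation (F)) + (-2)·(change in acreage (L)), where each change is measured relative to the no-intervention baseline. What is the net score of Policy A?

-1250

Baseline:
  D = 112
  L = -4 − 3·112 = -340
  S = 193 + 5·112 + 2·(-340) = 73
  F = 188 + 4·112 − (-340) + 5·73 = 1341
Policy A (L − 50):
  D = 112
  L = -4 − 3·112 (−50 from intervention) = -390
  S = 193 + 5·112 + 2·(-390) = -27
  F = 188 + 4·112 − (-390) + 5·(-27) = 891
ΔF = 891 − 1341 = -450; ΔL = -390 − (-340) = -50
Score = 3·(-450) + (-2)·(-50) = -1250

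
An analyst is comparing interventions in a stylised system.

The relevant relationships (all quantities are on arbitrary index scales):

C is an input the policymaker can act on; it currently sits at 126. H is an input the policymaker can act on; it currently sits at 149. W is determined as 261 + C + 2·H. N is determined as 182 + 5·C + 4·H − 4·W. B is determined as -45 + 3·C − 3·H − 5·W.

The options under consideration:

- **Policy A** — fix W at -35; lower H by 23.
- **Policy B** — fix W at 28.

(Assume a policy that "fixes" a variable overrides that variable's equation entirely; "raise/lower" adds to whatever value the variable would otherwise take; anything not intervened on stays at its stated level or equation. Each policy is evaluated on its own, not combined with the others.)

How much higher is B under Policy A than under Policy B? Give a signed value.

Policy A (W := -35, H − 23):
  C = 126
  H = 149 − 23 = 126
  W = -35
  B = -45 + 3·126 − 3·126 − 5·(-35) = 130
Policy B (W := 28):
  C = 126
  H = 149
  W = 28
  B = -45 + 3·126 − 3·149 − 5·28 = -254
B: 130 − (-254) = 384

384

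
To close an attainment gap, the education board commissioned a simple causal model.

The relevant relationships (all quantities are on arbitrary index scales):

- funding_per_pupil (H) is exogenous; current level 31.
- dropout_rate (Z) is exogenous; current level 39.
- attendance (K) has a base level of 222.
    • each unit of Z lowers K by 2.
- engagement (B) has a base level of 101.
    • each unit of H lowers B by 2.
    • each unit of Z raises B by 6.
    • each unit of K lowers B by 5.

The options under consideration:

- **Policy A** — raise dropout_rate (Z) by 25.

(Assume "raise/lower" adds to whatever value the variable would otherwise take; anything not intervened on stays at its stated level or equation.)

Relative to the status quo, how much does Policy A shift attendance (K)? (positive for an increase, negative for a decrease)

-50

Baseline:
  Z = 39
  K = 222 − 2·39 = 144
Policy A (Z + 25):
  Z = 39 + 25 = 64
  K = 222 − 2·64 = 94
Change in K: 94 − 144 = -50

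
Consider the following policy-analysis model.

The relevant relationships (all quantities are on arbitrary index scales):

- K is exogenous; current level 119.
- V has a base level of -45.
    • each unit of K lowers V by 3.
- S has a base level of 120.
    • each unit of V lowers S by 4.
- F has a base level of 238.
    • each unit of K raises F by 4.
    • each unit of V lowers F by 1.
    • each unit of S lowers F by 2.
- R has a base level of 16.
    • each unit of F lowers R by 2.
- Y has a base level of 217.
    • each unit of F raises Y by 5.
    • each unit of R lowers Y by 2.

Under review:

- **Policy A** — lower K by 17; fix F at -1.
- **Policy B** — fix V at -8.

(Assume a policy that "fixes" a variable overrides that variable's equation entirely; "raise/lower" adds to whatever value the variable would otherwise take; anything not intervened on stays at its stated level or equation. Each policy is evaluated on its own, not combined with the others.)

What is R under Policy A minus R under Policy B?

Policy A (K − 17, F := -1):
  K = 119 − 17 = 102
  V = -45 − 3·102 = -351
  S = 120 − 4·(-351) = 1524
  F = -1
  R = 16 − 2·(-1) = 18
Policy B (V := -8):
  K = 119
  V = -8
  S = 120 − 4·(-8) = 152
  F = 238 + 4·119 − (-8) − 2·152 = 418
  R = 16 − 2·418 = -820
R: 18 − (-820) = 838

838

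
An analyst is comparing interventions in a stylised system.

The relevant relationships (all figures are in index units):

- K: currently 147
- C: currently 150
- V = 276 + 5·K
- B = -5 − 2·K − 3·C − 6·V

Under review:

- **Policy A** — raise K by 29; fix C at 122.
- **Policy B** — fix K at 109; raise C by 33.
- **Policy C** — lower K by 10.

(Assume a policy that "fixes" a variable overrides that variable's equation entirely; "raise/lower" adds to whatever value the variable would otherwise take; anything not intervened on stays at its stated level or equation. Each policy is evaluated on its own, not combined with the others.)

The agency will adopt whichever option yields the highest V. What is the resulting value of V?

1156

Policy A (K + 29, C := 122):
  K = 147 + 29 = 176
  V = 276 + 5·176 = 1156
Policy B (K := 109, C + 33):
  K = 109
  V = 276 + 5·109 = 821
Policy C (K − 10):
  K = 147 − 10 = 137
  V = 276 + 5·137 = 961
Comparing — Policy A: V=1156, Policy B: V=821, Policy C: V=961. Highest is 1156 (Policy A).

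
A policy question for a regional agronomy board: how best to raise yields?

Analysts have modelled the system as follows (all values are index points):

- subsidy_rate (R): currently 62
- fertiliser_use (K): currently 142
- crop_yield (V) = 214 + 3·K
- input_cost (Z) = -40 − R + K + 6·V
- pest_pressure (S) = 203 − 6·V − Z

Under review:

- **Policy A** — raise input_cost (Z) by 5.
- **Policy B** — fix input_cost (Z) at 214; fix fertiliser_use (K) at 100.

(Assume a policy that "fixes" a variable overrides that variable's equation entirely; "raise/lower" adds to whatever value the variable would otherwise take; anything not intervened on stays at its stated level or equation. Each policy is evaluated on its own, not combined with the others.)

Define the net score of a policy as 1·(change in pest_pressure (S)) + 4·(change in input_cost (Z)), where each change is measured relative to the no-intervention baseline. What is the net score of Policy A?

Baseline:
  R = 62
  K = 142
  V = 214 + 3·142 = 640
  Z = -40 − 62 + 142 + 6·640 = 3880
  S = 203 − 6·640 − 3880 = -7517
Policy A (Z + 5):
  R = 62
  K = 142
  V = 214 + 3·142 = 640
  Z = -40 − 62 + 142 + 6·640 (+5 from intervention) = 3885
  S = 203 − 6·640 − 3885 = -7522
ΔS = -7522 − (-7517) = -5; ΔZ = 3885 − 3880 = 5
Score = 1·(-5) + 4·5 = 15

15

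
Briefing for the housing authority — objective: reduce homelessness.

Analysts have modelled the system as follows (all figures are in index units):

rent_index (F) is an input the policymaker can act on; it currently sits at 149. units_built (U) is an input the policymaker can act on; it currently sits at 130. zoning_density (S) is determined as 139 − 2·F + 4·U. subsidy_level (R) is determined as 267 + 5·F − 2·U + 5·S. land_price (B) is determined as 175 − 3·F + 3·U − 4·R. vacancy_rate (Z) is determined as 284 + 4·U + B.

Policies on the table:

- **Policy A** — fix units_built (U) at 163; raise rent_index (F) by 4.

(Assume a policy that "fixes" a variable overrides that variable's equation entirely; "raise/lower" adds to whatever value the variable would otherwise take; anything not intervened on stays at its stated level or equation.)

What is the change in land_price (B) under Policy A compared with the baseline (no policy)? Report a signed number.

Baseline:
  F = 149
  U = 130
  S = 139 − 2·149 + 4·130 = 361
  R = 267 + 5·149 − 2·130 + 5·361 = 2557
  B = 175 − 3·149 + 3·130 − 4·2557 = -10110
Policy A (U := 163, F + 4):
  F = 149 + 4 = 153
  U = 163
  S = 139 − 2·153 + 4·163 = 485
  R = 267 + 5·153 − 2·163 + 5·485 = 3131
  B = 175 − 3·153 + 3·163 − 4·3131 = -12319
Change in B: -12319 − (-10110) = -2209

-2209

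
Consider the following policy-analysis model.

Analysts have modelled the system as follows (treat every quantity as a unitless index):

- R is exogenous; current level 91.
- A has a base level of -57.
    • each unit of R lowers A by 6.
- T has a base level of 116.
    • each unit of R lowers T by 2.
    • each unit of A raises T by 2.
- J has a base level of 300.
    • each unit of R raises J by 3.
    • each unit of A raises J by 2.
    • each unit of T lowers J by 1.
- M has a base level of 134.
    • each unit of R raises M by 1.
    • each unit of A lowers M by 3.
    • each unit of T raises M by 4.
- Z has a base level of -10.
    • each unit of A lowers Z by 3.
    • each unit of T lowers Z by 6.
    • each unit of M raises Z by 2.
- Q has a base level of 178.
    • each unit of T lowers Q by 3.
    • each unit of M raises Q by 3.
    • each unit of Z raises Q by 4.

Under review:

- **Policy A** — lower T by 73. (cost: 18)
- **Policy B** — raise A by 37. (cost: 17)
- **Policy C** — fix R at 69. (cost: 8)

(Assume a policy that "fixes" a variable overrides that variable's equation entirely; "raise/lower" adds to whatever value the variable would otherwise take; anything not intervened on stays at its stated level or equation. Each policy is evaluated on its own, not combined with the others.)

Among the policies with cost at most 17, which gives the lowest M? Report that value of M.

-2869

Policy B (A + 37):
  R = 91
  A = -57 − 6·91 (+37 from intervention) = -566
  T = 116 − 2·91 + 2·(-566) = -1198
  M = 134 + 91 − 3·(-566) + 4·(-1198) = -2869
Policy C (R := 69):
  R = 69
  A = -57 − 6·69 = -471
  T = 116 − 2·69 + 2·(-471) = -964
  M = 134 + 69 − 3·(-471) + 4·(-964) = -2240
Comparing — Policy B: M=-2869, Policy C: M=-2240. Lowest is -2869 (Policy B).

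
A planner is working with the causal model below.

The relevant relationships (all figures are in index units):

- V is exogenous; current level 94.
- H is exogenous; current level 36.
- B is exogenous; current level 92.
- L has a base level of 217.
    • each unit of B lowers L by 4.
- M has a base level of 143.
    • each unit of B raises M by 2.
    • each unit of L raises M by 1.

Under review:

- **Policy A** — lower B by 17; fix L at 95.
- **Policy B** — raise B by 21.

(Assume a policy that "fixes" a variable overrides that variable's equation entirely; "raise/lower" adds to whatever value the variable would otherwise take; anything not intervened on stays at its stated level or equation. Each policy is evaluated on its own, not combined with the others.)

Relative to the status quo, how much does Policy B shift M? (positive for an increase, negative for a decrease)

-42

Baseline:
  B = 92
  L = 217 − 4·92 = -151
  M = 143 + 2·92 + (-151) = 176
Policy B (B + 21):
  B = 92 + 21 = 113
  L = 217 − 4·113 = -235
  M = 143 + 2·113 + (-235) = 134
Change in M: 134 − 176 = -42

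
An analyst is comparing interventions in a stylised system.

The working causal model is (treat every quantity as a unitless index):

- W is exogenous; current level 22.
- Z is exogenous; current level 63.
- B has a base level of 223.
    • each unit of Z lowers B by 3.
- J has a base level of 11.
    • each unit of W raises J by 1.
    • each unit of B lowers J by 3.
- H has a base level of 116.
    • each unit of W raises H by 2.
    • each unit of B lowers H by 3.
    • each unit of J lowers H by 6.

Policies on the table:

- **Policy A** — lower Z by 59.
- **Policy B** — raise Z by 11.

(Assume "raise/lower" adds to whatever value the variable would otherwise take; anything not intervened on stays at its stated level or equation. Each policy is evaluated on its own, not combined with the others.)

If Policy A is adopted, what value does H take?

Policy A (Z − 59):
  W = 22
  Z = 63 − 59 = 4
  B = 223 − 3·4 = 211
  J = 11 + 22 − 3·211 = -600
  H = 116 + 2·22 − 3·211 − 6·(-600) = 3127

3127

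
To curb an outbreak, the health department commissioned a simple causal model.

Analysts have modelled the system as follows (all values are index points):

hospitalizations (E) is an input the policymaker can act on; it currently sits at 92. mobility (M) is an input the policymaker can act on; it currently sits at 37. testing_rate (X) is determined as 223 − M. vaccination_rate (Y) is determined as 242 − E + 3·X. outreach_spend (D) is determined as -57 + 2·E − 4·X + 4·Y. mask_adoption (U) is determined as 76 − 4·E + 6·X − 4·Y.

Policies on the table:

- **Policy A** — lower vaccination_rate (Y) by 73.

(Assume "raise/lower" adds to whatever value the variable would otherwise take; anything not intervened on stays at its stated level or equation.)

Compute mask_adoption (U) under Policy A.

Policy A (Y − 73):
  E = 92
  M = 37
  X = 223 − 37 = 186
  Y = 242 − 92 + 3·186 (−73 from intervention) = 635
  U = 76 − 4·92 + 6·186 − 4·635 = -1716

-1716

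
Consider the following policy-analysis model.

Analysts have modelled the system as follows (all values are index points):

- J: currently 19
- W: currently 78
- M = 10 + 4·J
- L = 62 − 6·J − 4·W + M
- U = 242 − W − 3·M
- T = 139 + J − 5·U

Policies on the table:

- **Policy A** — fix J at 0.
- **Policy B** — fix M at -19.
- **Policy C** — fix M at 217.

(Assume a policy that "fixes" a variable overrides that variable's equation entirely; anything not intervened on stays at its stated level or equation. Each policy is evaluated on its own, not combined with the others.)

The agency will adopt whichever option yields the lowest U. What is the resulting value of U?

-487

Policy A (J := 0):
  J = 0
  W = 78
  M = 10 + 4·0 = 10
  U = 242 − 78 − 3·10 = 134
Policy B (M := -19):
  J = 19
  W = 78
  M = -19
  U = 242 − 78 − 3·(-19) = 221
Policy C (M := 217):
  J = 19
  W = 78
  M = 217
  U = 242 − 78 − 3·217 = -487
Comparing — Policy A: U=134, Policy B: U=221, Policy C: U=-487. Lowest is -487 (Policy C).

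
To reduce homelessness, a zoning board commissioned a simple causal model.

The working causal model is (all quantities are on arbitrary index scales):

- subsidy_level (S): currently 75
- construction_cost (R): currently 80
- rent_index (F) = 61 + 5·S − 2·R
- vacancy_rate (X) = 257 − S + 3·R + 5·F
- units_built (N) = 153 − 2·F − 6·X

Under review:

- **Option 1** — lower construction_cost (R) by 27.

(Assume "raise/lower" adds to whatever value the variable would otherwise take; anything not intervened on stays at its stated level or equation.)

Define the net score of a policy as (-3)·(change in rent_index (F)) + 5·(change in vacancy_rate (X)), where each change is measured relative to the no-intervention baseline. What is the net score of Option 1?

783

Baseline:
  S = 75
  R = 80
  F = 61 + 5·75 − 2·80 = 276
  X = 257 − 75 + 3·80 + 5·276 = 1802
Option 1 (R − 27):
  S = 75
  R = 80 − 27 = 53
  F = 61 + 5·75 − 2·53 = 330
  X = 257 − 75 + 3·53 + 5·330 = 1991
ΔF = 330 − 276 = 54; ΔX = 1991 − 1802 = 189
Score = (-3)·54 + 5·189 = 783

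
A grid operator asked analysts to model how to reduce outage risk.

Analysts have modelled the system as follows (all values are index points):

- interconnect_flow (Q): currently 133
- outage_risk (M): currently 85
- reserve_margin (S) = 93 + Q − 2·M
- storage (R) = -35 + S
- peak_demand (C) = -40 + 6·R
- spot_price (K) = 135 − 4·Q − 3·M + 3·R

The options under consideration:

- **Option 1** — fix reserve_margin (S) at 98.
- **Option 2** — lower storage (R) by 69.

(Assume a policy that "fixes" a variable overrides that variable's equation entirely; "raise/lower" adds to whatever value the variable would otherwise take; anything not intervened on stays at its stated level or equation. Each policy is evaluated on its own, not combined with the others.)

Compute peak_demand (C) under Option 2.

-328

Option 2 (R − 69):
  Q = 133
  M = 85
  S = 93 + 133 − 2·85 = 56
  R = -35 + 56 (−69 from intervention) = -48
  C = -40 + 6·(-48) = -328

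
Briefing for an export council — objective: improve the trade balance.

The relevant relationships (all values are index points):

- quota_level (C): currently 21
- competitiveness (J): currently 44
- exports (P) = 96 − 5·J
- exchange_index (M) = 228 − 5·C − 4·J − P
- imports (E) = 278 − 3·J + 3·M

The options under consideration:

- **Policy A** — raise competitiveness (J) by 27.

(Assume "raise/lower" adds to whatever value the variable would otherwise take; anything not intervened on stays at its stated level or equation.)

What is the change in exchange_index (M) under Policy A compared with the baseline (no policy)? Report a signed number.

27

Baseline:
  C = 21
  J = 44
  P = 96 − 5·44 = -124
  M = 228 − 5·21 − 4·44 − (-124) = 71
Policy A (J + 27):
  C = 21
  J = 44 + 27 = 71
  P = 96 − 5·71 = -259
  M = 228 − 5·21 − 4·71 − (-259) = 98
Change in M: 98 − 71 = 27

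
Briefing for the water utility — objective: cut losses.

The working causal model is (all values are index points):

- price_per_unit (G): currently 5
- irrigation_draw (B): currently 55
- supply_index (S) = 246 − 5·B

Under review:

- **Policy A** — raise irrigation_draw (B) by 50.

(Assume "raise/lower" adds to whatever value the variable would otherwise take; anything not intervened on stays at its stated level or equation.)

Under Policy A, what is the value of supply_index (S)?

-279

Policy A (B + 50):
  B = 55 + 50 = 105
  S = 246 − 5·105 = -279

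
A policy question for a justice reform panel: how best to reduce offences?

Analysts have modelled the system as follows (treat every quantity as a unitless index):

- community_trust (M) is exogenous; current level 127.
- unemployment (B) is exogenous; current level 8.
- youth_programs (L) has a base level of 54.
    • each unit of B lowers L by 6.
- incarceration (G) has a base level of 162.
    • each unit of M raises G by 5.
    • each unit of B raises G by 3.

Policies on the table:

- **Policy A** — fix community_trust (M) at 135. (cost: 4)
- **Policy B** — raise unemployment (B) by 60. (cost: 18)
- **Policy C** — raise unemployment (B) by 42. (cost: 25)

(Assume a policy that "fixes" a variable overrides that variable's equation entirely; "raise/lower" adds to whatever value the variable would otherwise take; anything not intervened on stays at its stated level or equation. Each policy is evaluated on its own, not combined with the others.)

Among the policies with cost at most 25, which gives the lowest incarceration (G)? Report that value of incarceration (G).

861

Policy A (M := 135):
  M = 135
  B = 8
  G = 162 + 5·135 + 3·8 = 861
Policy B (B + 60):
  M = 127
  B = 8 + 60 = 68
  G = 162 + 5·127 + 3·68 = 1001
Policy C (B + 42):
  M = 127
  B = 8 + 42 = 50
  G = 162 + 5·127 + 3·50 = 947
Comparing — Policy A: G=861, Policy B: G=1001, Policy C: G=947. Lowest is 861 (Policy A).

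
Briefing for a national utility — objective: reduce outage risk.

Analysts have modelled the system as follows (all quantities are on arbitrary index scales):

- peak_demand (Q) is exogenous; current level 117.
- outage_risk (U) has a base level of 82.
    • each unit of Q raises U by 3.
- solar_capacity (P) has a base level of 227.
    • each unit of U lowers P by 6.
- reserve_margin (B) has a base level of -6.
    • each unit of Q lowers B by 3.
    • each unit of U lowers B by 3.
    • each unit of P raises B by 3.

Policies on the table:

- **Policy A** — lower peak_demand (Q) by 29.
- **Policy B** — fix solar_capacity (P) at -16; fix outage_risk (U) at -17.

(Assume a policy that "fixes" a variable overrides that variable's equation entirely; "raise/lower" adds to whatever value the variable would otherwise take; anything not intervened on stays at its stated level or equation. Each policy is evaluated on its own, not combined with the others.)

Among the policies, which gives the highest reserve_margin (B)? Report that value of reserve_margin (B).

-354

Policy A (Q − 29):
  Q = 117 − 29 = 88
  U = 82 + 3·88 = 346
  P = 227 − 6·346 = -1849
  B = -6 − 3·88 − 3·346 + 3·(-1849) = -6855
Policy B (P := -16, U := -17):
  Q = 117
  U = -17
  P = -16
  B = -6 − 3·117 − 3·(-17) + 3·(-16) = -354
Comparing — Policy A: B=-6855, Policy B: B=-354. Highest is -354 (Policy B).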